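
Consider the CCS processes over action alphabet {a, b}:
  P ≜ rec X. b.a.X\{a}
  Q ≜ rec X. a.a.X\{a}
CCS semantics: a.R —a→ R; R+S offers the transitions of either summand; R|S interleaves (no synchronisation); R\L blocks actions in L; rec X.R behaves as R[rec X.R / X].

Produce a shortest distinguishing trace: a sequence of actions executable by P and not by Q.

Reachable graph of P (4 states):
  s0 = rec X. b.a.X\{a} has moves =b=> s1
  s1 = a.(rec X. b.a.X\{a})\{a} has moves =a=> s2
  s2 = (rec X. b.a.X\{a})\{a} has moves =b=> s3
  s3 = (a.(rec X. b.a.X\{a})\{a})\{a} has moves ·
Reachable graph of Q (3 states):
  t0 = rec X. a.a.X\{a} has moves =a=> t1
  t1 = a.(rec X. a.a.X\{a})\{a} has moves =a=> t2
  t2 = (rec X. a.a.X\{a})\{a} has moves ·
Trace ⟨b⟩ through P, begin at {s0}:
  step 1 (b): {s1}
  — P admits the full trace.
Trace ⟨b⟩ through Q, begin at {t0}:
  step 1 (b): ∅  — Q cannot continue

b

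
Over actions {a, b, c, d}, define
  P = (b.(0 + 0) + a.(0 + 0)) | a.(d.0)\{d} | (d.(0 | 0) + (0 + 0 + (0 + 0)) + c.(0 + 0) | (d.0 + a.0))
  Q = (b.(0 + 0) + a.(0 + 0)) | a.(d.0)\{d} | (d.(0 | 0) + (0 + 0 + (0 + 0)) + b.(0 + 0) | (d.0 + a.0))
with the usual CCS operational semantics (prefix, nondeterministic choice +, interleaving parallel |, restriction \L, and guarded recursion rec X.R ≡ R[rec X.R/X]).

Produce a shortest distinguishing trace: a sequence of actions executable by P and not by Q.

LTS(P): 20 reachable states
  m0 = (b.(0 + 0) + a.(0 + 0)) | a.(d.0)\{d} | (d.(0 | 0) + (0 + 0 + (0 + 0)) + c.(0 + 0) | (d.0 + a.0)) → ··a··> m1, ··a··> m2, ··a··> m3, ··b··> m1, ··c··> m4, ··d··> m3, ··d··> m5
  m1 = (0 + 0) | a.(d.0)\{d} | (d.(0 | 0) + (0 + 0 + (0 + 0)) + c.(0 + 0) | (d.0 + a.0)) → ··a··> m6, ··a··> m7, ··c··> m8, ··d··> m7, ··d··> m9
  m2 = (b.(0 + 0) + a.(0 + 0)) | (d.0)\{d} | (d.(0 | 0) + (0 + 0 + (0 + 0)) + c.(0 + 0) | (d.0 + a.0)) → ··a··> m10, ··a··> m6, ··b··> m6, ··c··> m11, ··d··> m10, ··d··> m12
  m3 = (b.(0 + 0) + a.(0 + 0)) | a.(d.0)\{d} | (c.(0 + 0) | 0) → ··a··> m10, ··a··> m7, ··b··> m7, ··c··> m13
  m4 = (b.(0 + 0) + a.(0 + 0)) | a.(d.0)\{d} | ((0 + 0) | (d.0 + a.0)) → ··a··> m11, ··a··> m13, ··a··> m8, ··b··> m8, ··d··> m13
  m5 = (b.(0 + 0) + a.(0 + 0)) | a.(d.0)\{d} | (0 | 0) → ··a··> m12, ··a··> m9, ··b··> m9
  m6 = (0 + 0) | (d.0)\{d} | (d.(0 | 0) + (0 + 0 + (0 + 0)) + c.(0 + 0) | (d.0 + a.0)) → ··a··> m14, ··c··> m15, ··d··> m14, ··d··> m16
  m7 = (0 + 0) | a.(d.0)\{d} | (c.(0 + 0) | 0) → ··a··> m14, ··c··> m17
  m8 = (0 + 0) | a.(d.0)\{d} | ((0 + 0) | (d.0 + a.0)) → ··a··> m15, ··a··> m17, ··d··> m17
  m9 = (0 + 0) | a.(d.0)\{d} | (0 | 0) → ··a··> m16
  m10 = (b.(0 + 0) + a.(0 + 0)) | (d.0)\{d} | (c.(0 + 0) | 0) → ··a··> m14, ··b··> m14, ··c··> m18
  m11 = (b.(0 + 0) + a.(0 + 0)) | (d.0)\{d} | ((0 + 0) | (d.0 + a.0)) → ··a··> m15, ··a··> m18, ··b··> m15, ··d··> m18
  m12 = (b.(0 + 0) + a.(0 + 0)) | (d.0)\{d} | (0 | 0) → ··a··> m16, ··b··> m16
  m13 = (b.(0 + 0) + a.(0 + 0)) | a.(d.0)\{d} | ((0 + 0) | 0) → ··a··> m17, ··a··> m18, ··b··> m17
  m14 = (0 + 0) | (d.0)\{d} | (c.(0 + 0) | 0) → ··c··> m19
  m15 = (0 + 0) | (d.0)\{d} | ((0 + 0) | (d.0 + a.0)) → ··a··> m19, ··d··> m19
  m16 = (0 + 0) | (d.0)\{d} | (0 | 0) → deadlocked
  m17 = (0 + 0) | a.(d.0)\{d} | ((0 + 0) | 0) → ··a··> m19
  m18 = (b.(0 + 0) + a.(0 + 0)) | (d.0)\{d} | ((0 + 0) | 0) → ··a··> m19, ··b··> m19
  m19 = (0 + 0) | (d.0)\{d} | ((0 + 0) | 0) → deadlocked
LTS(Q): 20 reachable states
  n0 = (b.(0 + 0) + a.(0 + 0)) | a.(d.0)\{d} | (d.(0 | 0) + (0 + 0 + (0 + 0)) + b.(0 + 0) | (d.0 + a.0)) → ··a··> n1, ··a··> n2, ··a··> n3, ··b··> n1, ··b··> n4, ··d··> n3, ··d··> n5
  n1 = (0 + 0) | a.(d.0)\{d} | (d.(0 | 0) + (0 + 0 + (0 + 0)) + b.(0 + 0) | (d.0 + a.0)) → ··a··> n6, ··a··> n7, ··b··> n8, ··d··> n7, ··d··> n9
  n2 = (b.(0 + 0) + a.(0 + 0)) | (d.0)\{d} | (d.(0 | 0) + (0 + 0 + (0 + 0)) + b.(0 + 0) | (d.0 + a.0)) → ··a··> n10, ··a··> n6, ··b··> n11, ··b··> n6, ··d··> n10, ··d··> n12
  n3 = (b.(0 + 0) + a.(0 + 0)) | a.(d.0)\{d} | (b.(0 + 0) | 0) → ··a··> n10, ··a··> n7, ··b··> n13, ··b··> n7
  n4 = (b.(0 + 0) + a.(0 + 0)) | a.(d.0)\{d} | ((0 + 0) | (d.0 + a.0)) → ··a··> n11, ··a··> n13, ··a··> n8, ··b··> n8, ··d··> n13
  n5 = (b.(0 + 0) + a.(0 + 0)) | a.(d.0)\{d} | (0 | 0) → ··a··> n12, ··a··> n9, ··b··> n9
  n6 = (0 + 0) | (d.0)\{d} | (d.(0 | 0) + (0 + 0 + (0 + 0)) + b.(0 + 0) | (d.0 + a.0)) → ··a··> n14, ··b··> n15, ··d··> n14, ··d··> n16
  n7 = (0 + 0) | a.(d.0)\{d} | (b.(0 + 0) | 0) → ··a··> n14, ··b··> n17
  n8 = (0 + 0) | a.(d.0)\{d} | ((0 + 0) | (d.0 + a.0)) → ··a··> n15, ··a··> n17, ··d··> n17
  n9 = (0 + 0) | a.(d.0)\{d} | (0 | 0) → ··a··> n16
  n10 = (b.(0 + 0) + a.(0 + 0)) | (d.0)\{d} | (b.(0 + 0) | 0) → ··a··> n14, ··b··> n14, ··b··> n18
  n11 = (b.(0 + 0) + a.(0 + 0)) | (d.0)\{d} | ((0 + 0) | (d.0 + a.0)) → ··a··> n15, ··a··> n18, ··b··> n15, ··d··> n18
  n12 = (b.(0 + 0) + a.(0 + 0)) | (d.0)\{d} | (0 | 0) → ··a··> n16, ··b··> n16
  n13 = (b.(0 + 0) + a.(0 + 0)) | a.(d.0)\{d} | ((0 + 0) | 0) → ··a··> n17, ··a··> n18, ··b··> n17
  n14 = (0 + 0) | (d.0)\{d} | (b.(0 + 0) | 0) → ··b··> n19
  n15 = (0 + 0) | (d.0)\{d} | ((0 + 0) | (d.0 + a.0)) → ··a··> n19, ··d··> n19
  n16 = (0 + 0) | (d.0)\{d} | (0 | 0) → deadlocked
  n17 = (0 + 0) | a.(d.0)\{d} | ((0 + 0) | 0) → ··a··> n19
  n18 = (b.(0 + 0) + a.(0 + 0)) | (d.0)\{d} | ((0 + 0) | 0) → ··a··> n19, ··b··> n19
  n19 = (0 + 0) | (d.0)\{d} | ((0 + 0) | 0) → deadlocked
Run σ = ⟨c⟩ on P: start {m0}
  [1] c ⇒ {m4}
  P completes σ.
Run σ = ⟨c⟩ on Q: start {n0}
  [1] c ⇒ ∅ (Q stuck)

c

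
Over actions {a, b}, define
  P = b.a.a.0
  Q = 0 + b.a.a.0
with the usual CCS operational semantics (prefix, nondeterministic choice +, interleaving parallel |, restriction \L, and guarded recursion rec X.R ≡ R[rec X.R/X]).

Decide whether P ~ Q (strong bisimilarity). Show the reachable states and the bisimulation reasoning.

P's transition system — 4 states:
  u0 = b.a.a.0 :: =b=> u1
  u1 = a.a.0 :: =a=> u2
  u2 = a.0 :: =a=> u3
  u3 = 0 :: ·
Q's transition system — 4 states:
  v0 = 0 + b.a.a.0 :: =b=> v1
  v1 = a.a.0 :: =a=> v2
  v2 = a.0 :: =a=> v3
  v3 = 0 :: ·
Bisimilarity quotient blocks:
  B0 = {u0, v0}
  B1 = {u1, v1}
  B2 = {u2, v2}
  B3 = {u3, v3}
u0 ∈ B0, v0 ∈ B0 → same block

bisimilar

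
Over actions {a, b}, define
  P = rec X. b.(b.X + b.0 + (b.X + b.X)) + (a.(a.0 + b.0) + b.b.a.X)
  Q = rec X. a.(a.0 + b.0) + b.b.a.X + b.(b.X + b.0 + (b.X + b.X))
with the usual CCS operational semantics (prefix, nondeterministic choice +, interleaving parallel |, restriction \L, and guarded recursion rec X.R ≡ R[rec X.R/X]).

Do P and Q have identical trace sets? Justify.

YES

P's transition system — 6 states:
  p0 = rec X. b.(b.X + b.0 + (b.X + b.X)) + (a.(a.0 + b.0) + b.b.a.X) → —a→ p1, —b→ p2, —b→ p3
  p1 = a.0 + b.0 → —a→ p4, —b→ p4
  p2 = b.(rec X. b.(b.X + b.0 + (b.X + b.X)) + (a.(a.0 + b.0) + b.b.a.X)) + b.0 + (b.(rec X. b.(b.X + b.0 + (b.X + b.X)) + (a.(a.0 + b.0) + b.b.a.X)) + b.(rec X. b.(b.X + b.0 + (b.X + b.X)) + (a.(a.0 + b.0) + b.b.a.X))) → —b→ p0, —b→ p4
  p3 = b.a.(rec X. b.(b.X + b.0 + (b.X + b.X)) + (a.(a.0 + b.0) + b.b.a.X)) → —b→ p5
  p4 = 0 → deadlocked
  p5 = a.(rec X. b.(b.X + b.0 + (b.X + b.X)) + (a.(a.0 + b.0) + b.b.a.X)) → —a→ p0
Q's transition system — 6 states:
  q0 = rec X. a.(a.0 + b.0) + b.b.a.X + b.(b.X + b.0 + (b.X + b.X)) → —a→ q1, —b→ q2, —b→ q3
  q1 = a.0 + b.0 → —a→ q4, —b→ q4
  q2 = b.(rec X. a.(a.0 + b.0) + b.b.a.X + b.(b.X + b.0 + (b.X + b.X))) + b.0 + (b.(rec X. a.(a.0 + b.0) + b.b.a.X + b.(b.X + b.0 + (b.X + b.X))) + b.(rec X. a.(a.0 + b.0) + b.b.a.X + b.(b.X + b.0 + (b.X + b.X)))) → —b→ q0, —b→ q4
  q3 = b.a.(rec X. a.(a.0 + b.0) + b.b.a.X + b.(b.X + b.0 + (b.X + b.X))) → —b→ q5
  q4 = 0 → deadlocked
  q5 = a.(rec X. a.(a.0 + b.0) + b.b.a.X + b.(b.X + b.0 + (b.X + b.X))) → —a→ q0
Bisimilarity quotient blocks:
  B0 = {p0, q0}
  B1 = {p3, q3}
  B2 = {p5, q5}
  B3 = {p1, q1}
  B4 = {p4, q4}
  B5 = {p2, q2}
p0 ∈ B0, q0 ∈ B0 → same block
Bisimilar ⇒ trace-equivalent.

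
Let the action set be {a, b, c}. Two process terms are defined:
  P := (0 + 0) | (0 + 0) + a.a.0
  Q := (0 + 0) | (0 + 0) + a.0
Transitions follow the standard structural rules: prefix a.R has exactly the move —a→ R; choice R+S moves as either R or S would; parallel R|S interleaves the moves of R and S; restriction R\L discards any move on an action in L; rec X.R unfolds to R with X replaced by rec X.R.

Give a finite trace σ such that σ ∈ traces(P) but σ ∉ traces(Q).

LTS(P): 3 reachable states
  u0 = (0 + 0) | (0 + 0) + a.a.0 :: =a=> u1
  u1 = a.0 :: =a=> u2
  u2 = 0 :: (no moves)
LTS(Q): 2 reachable states
  v0 = (0 + 0) | (0 + 0) + a.0 :: =a=> v1
  v1 = 0 :: (no moves)
Executing aa from P (initial set {u0}):
  step 1 (a): {u1}
  step 2 (a): {u2}
  — P admits the full trace.
Executing aa from Q (initial set {v0}):
  step 1 (a): {v1}
  step 2 (a): ∅  — Q cannot continue

aa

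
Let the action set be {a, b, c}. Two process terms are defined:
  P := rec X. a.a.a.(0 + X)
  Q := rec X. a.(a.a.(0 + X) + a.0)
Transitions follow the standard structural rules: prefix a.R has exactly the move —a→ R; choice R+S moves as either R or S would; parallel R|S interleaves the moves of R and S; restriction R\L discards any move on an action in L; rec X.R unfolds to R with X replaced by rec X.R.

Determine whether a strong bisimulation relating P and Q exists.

P's transition system — 4 states:
  s0 = rec X. a.a.a.(0 + X) | ··a··> s1
  s1 = a.a.(0 + (rec X. a.a.a.(0 + X))) | ··a··> s2
  s2 = a.(0 + (rec X. a.a.a.(0 + X))) | ··a··> s3
  s3 = 0 + (rec X. a.a.a.(0 + X)) | ··a··> s1
Q's transition system — 5 states:
  t0 = rec X. a.(a.a.(0 + X) + a.0) | ··a··> t1
  t1 = a.a.(0 + (rec X. a.(a.a.(0 + X) + a.0))) + a.0 | ··a··> t2, ··a··> t3
  t2 = 0 | ∅
  t3 = a.(0 + (rec X. a.(a.a.(0 + X) + a.0))) | ··a··> t4
  t4 = 0 + (rec X. a.(a.a.(0 + X) + a.0)) | ··a··> t1
Partition-refinement fixed point:
  B0 = {s0, s1, s2, s3}
  B1 = {t0, t4}
  B2 = {t1}
  B3 = {t2}
  B4 = {t3}
s0 ∈ B0, t0 ∈ B1 → different blocks

P ≁ Q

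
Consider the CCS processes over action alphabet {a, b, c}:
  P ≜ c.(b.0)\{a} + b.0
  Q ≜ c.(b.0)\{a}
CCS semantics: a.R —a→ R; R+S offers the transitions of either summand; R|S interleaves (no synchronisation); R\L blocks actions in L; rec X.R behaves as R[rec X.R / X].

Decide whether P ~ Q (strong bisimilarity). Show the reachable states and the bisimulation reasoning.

LTS(P): 4 reachable states
  p0 = c.(b.0)\{a} + b.0 | ··b··> p1, ··c··> p2
  p1 = 0 | deadlocked
  p2 = (b.0)\{a} | ··b··> p3
  p3 = 0\{a} | deadlocked
LTS(Q): 3 reachable states
  q0 = c.(b.0)\{a} | ··c··> q1
  q1 = (b.0)\{a} | ··b··> q2
  q2 = 0\{a} | deadlocked
Bisimilarity quotient blocks:
  B0 = {p0}
  B1 = {p1, p3, q2}
  B2 = {p2, q1}
  B3 = {q0}
p0 ∈ B0, q0 ∈ B3 → different blocks

P ≁ Q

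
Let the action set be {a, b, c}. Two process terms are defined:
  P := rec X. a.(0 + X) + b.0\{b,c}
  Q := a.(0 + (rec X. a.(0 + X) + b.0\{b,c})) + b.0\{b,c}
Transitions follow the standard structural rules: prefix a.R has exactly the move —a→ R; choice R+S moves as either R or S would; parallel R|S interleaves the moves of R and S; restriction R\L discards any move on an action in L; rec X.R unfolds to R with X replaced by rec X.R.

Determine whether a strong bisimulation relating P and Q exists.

bisimilar

Reachable graph of P (3 states):
  s0 = rec X. a.(0 + X) + b.0\{b,c} → -a-> s1, -b-> s2
  s1 = 0 + (rec X. a.(0 + X) + b.0\{b,c}) → -a-> s1, -b-> s2
  s2 = 0\{b,c} → ∅
Reachable graph of Q (3 states):
  t0 = a.(0 + (rec X. a.(0 + X) + b.0\{b,c})) + b.0\{b,c} → -a-> t1, -b-> t2
  t1 = 0 + (rec X. a.(0 + X) + b.0\{b,c}) → -a-> t1, -b-> t2
  t2 = 0\{b,c} → ∅
Coarsest stable partition (strong bisimilarity classes):
  B0 = {s0, s1, t0, t1}
  B1 = {s2, t2}
s0 ∈ B0, t0 ∈ B0 → same block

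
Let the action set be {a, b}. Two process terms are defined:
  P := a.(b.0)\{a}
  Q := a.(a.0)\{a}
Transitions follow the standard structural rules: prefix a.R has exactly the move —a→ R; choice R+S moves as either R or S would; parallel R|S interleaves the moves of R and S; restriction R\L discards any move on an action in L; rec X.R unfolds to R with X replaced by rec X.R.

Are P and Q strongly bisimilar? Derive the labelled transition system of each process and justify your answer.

P's transition system — 3 states:
  u0 = a.(b.0)\{a} :: —a→ u1
  u1 = (b.0)\{a} :: —b→ u2
  u2 = 0\{a} :: deadlocked
Q's transition system — 2 states:
  v0 = a.(a.0)\{a} :: —a→ v1
  v1 = (a.0)\{a} :: deadlocked
Bisimilarity quotient blocks:
  B0 = {u0}
  B1 = {u1}
  B2 = {u2, v1}
  B3 = {v0}
u0 ∈ B0, v0 ∈ B3 → different blocks

NO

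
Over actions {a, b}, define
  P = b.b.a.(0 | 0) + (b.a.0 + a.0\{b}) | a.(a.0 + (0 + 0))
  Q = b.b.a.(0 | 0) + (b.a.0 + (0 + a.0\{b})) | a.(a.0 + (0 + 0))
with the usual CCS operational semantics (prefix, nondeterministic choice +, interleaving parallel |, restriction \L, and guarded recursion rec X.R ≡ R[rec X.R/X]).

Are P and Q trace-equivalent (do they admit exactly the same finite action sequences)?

LTS(P): 14 reachable states
  p0 = b.b.a.(0 | 0) + (b.a.0 + a.0\{b}) | a.(a.0 + (0 + 0)) ⊢ ··a··> p1, ··a··> p2, ··b··> p3, ··b··> p4
  p1 = (b.a.0 + a.0\{b}) | (a.0 + (0 + 0)) ⊢ ··a··> p5, ··a··> p6, ··b··> p7
  p2 = 0\{b} | a.(a.0 + (0 + 0)) ⊢ ··a··> p6
  p3 = a.0 | a.(a.0 + (0 + 0)) ⊢ ··a··> p7, ··a··> p8
  p4 = b.a.(0 | 0) ⊢ ··b··> p9
  p5 = (b.a.0 + a.0\{b}) | 0 ⊢ ··a··> p10, ··b··> p11
  p6 = 0\{b} | (a.0 + (0 + 0)) ⊢ ··a··> p10
  p7 = a.0 | (a.0 + (0 + 0)) ⊢ ··a··> p11, ··a··> p12
  p8 = 0 | a.(a.0 + (0 + 0)) ⊢ ··a··> p12
  p9 = a.(0 | 0) ⊢ ··a··> p13
  p10 = 0\{b} | 0 ⊢ stopped
  p11 = a.0 | 0 ⊢ ··a··> p13
  p12 = 0 | (a.0 + (0 + 0)) ⊢ ··a··> p13
  p13 = 0 | 0 ⊢ stopped
LTS(Q): 14 reachable states
  q0 = b.b.a.(0 | 0) + (b.a.0 + (0 + a.0\{b})) | a.(a.0 + (0 + 0)) ⊢ ··a··> q1, ··a··> q2, ··b··> q3, ··b··> q4
  q1 = (b.a.0 + (0 + a.0\{b})) | (a.0 + (0 + 0)) ⊢ ··a··> q5, ··a··> q6, ··b··> q7
  q2 = 0\{b} | a.(a.0 + (0 + 0)) ⊢ ··a··> q6
  q3 = a.0 | a.(a.0 + (0 + 0)) ⊢ ··a··> q7, ··a··> q8
  q4 = b.a.(0 | 0) ⊢ ··b··> q9
  q5 = (b.a.0 + (0 + a.0\{b})) | 0 ⊢ ··a··> q10, ··b··> q11
  q6 = 0\{b} | (a.0 + (0 + 0)) ⊢ ··a··> q10
  q7 = a.0 | (a.0 + (0 + 0)) ⊢ ··a··> q11, ··a··> q12
  q8 = 0 | a.(a.0 + (0 + 0)) ⊢ ··a··> q12
  q9 = a.(0 | 0) ⊢ ··a··> q13
  q10 = 0\{b} | 0 ⊢ stopped
  q11 = a.0 | 0 ⊢ ··a··> q13
  q12 = 0 | (a.0 + (0 + 0)) ⊢ ··a··> q13
  q13 = 0 | 0 ⊢ stopped
Bisimilarity quotient blocks:
  B0 = {p0, q0}
  B1 = {p1, q1}
  B2 = {p11, p12, p6, p9, q11, q12, q6, q9}
  B3 = {p10, p13, q10, q13}
  B4 = {p5, q5}
  B5 = {p2, p7, p8, q2, q7, q8}
  B6 = {p4, q4}
  B7 = {p3, q3}
p0 ∈ B0, q0 ∈ B0 → same block
Bisimilar ⇒ trace-equivalent.

YES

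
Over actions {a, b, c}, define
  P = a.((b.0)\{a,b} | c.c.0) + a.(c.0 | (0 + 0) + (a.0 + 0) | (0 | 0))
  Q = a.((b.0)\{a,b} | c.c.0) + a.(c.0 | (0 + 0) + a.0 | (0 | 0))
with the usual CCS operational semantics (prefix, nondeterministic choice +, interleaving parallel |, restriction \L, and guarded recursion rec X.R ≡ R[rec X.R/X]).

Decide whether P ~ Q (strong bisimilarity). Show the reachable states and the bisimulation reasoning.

P's transition system — 7 states:
  s0 = a.((b.0)\{a,b} | c.c.0) + a.(c.0 | (0 + 0) + (a.0 + 0) | (0 | 0)) → --a--▸ s1, --a--▸ s2
  s1 = (b.0)\{a,b} | c.c.0 → --c--▸ s3
  s2 = c.0 | (0 + 0) + (a.0 + 0) | (0 | 0) → --a--▸ s4, --c--▸ s5
  s3 = (b.0)\{a,b} | c.0 → --c--▸ s6
  s4 = 0 | (0 | 0) → deadlocked
  s5 = 0 | (0 + 0) → deadlocked
  s6 = (b.0)\{a,b} | 0 → deadlocked
Q's transition system — 7 states:
  t0 = a.((b.0)\{a,b} | c.c.0) + a.(c.0 | (0 + 0) + a.0 | (0 | 0)) → --a--▸ t1, --a--▸ t2
  t1 = (b.0)\{a,b} | c.c.0 → --c--▸ t3
  t2 = c.0 | (0 + 0) + a.0 | (0 | 0) → --a--▸ t4, --c--▸ t5
  t3 = (b.0)\{a,b} | c.0 → --c--▸ t6
  t4 = 0 | (0 | 0) → deadlocked
  t5 = 0 | (0 + 0) → deadlocked
  t6 = (b.0)\{a,b} | 0 → deadlocked
Partition-refinement fixed point:
  B0 = {s0, t0}
  B1 = {s1, t1}
  B2 = {s3, t3}
  B3 = {s4, s5, s6, t4, t5, t6}
  B4 = {s2, t2}
s0 ∈ B0, t0 ∈ B0 → same block

bisimilar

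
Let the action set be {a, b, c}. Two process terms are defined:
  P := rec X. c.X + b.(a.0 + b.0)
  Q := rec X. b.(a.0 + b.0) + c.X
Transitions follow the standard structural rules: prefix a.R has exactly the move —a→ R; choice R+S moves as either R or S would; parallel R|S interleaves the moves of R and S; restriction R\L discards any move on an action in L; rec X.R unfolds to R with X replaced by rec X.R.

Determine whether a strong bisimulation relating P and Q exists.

P's transition system — 3 states:
  m0 = rec X. c.X + b.(a.0 + b.0) has moves -b-> m1, -c-> m0
  m1 = a.0 + b.0 has moves -a-> m2, -b-> m2
  m2 = 0 has moves stopped
Q's transition system — 3 states:
  n0 = rec X. b.(a.0 + b.0) + c.X has moves -b-> n1, -c-> n0
  n1 = a.0 + b.0 has moves -a-> n2, -b-> n2
  n2 = 0 has moves stopped
Bisimilarity quotient blocks:
  B0 = {m0, n0}
  B1 = {m1, n1}
  B2 = {m2, n2}
m0 ∈ B0, n0 ∈ B0 → same block

bisimilar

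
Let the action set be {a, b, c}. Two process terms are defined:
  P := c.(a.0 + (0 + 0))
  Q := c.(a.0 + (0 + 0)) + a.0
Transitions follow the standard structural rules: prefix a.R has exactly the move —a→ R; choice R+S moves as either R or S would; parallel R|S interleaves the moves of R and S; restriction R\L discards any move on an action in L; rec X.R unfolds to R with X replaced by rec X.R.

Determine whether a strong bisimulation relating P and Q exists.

NO

Reachable graph of P (3 states):
  u0 = c.(a.0 + (0 + 0)) → --c--▸ u1
  u1 = a.0 + (0 + 0) → --a--▸ u2
  u2 = 0 → ∅
Reachable graph of Q (3 states):
  v0 = c.(a.0 + (0 + 0)) + a.0 → --a--▸ v1, --c--▸ v2
  v1 = 0 → ∅
  v2 = a.0 + (0 + 0) → --a--▸ v1
Bisimilarity quotient blocks:
  B0 = {u0}
  B1 = {u1, v2}
  B2 = {u2, v1}
  B3 = {v0}
u0 ∈ B0, v0 ∈ B3 → different blocks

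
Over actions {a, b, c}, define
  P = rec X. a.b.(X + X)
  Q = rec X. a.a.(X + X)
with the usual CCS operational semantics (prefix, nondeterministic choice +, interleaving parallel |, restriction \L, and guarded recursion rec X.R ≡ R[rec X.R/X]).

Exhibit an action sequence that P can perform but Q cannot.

P's transition system — 3 states:
  s0 = rec X. a.b.(X + X) → -a-> s1
  s1 = b.((rec X. a.b.(X + X)) + (rec X. a.b.(X + X))) → -b-> s2
  s2 = (rec X. a.b.(X + X)) + (rec X. a.b.(X + X)) → -a-> s1
Q's transition system — 3 states:
  t0 = rec X. a.a.(X + X) → -a-> t1
  t1 = a.((rec X. a.a.(X + X)) + (rec X. a.a.(X + X))) → -a-> t2
  t2 = (rec X. a.a.(X + X)) + (rec X. a.a.(X + X)) → -a-> t1
Trace ⟨ab⟩ through P, begin at {s0}:
  [1] a ⇒ {s1}
  [2] b ⇒ {s2}
  — P admits the full trace.
Trace ⟨ab⟩ through Q, begin at {t0}:
  [1] a ⇒ {t1}
  [2] b ⇒ no successor for Q

ab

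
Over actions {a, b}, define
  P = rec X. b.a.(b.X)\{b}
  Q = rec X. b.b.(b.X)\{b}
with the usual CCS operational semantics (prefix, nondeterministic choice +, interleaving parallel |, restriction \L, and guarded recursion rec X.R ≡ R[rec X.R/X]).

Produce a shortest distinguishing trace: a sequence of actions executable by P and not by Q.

P's transition system — 3 states:
  p0 = rec X. b.a.(b.X)\{b} | =b=> p1
  p1 = a.(b.(rec X. b.a.(b.X)\{b}))\{b} | =a=> p2
  p2 = (b.(rec X. b.a.(b.X)\{b}))\{b} | stopped
Q's transition system — 3 states:
  q0 = rec X. b.b.(b.X)\{b} | =b=> q1
  q1 = b.(b.(rec X. b.b.(b.X)\{b}))\{b} | =b=> q2
  q2 = (b.(rec X. b.b.(b.X)\{b}))\{b} | stopped
Trace ⟨ba⟩ through P, begin at {p0}:
  step 1 (b): {p1}
  step 2 (a): {p2}
  — P admits the full trace.
Trace ⟨ba⟩ through Q, begin at {q0}:
  step 1 (b): {q1}
  step 2 (a): ∅  — Q cannot continue

ba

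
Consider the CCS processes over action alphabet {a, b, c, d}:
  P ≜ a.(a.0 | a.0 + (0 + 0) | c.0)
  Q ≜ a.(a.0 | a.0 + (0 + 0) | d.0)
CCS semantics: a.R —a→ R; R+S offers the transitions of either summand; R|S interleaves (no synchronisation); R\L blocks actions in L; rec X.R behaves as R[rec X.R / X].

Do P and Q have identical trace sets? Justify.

traces(P) ≠ traces(Q) — witness ⟨ac⟩

Reachable graph of P (6 states):
  s0 = a.(a.0 | a.0 + (0 + 0) | c.0) has moves -a-> s1
  s1 = a.0 | a.0 + (0 + 0) | c.0 has moves -a-> s2, -a-> s3, -c-> s4
  s2 = 0 | a.0 has moves -a-> s5
  s3 = a.0 | 0 has moves -a-> s5
  s4 = (0 + 0) | 0 has moves (no moves)
  s5 = 0 | 0 has moves (no moves)
Reachable graph of Q (6 states):
  t0 = a.(a.0 | a.0 + (0 + 0) | d.0) has moves -a-> t1
  t1 = a.0 | a.0 + (0 + 0) | d.0 has moves -a-> t2, -a-> t3, -d-> t4
  t2 = 0 | a.0 has moves -a-> t5
  t3 = a.0 | 0 has moves -a-> t5
  t4 = (0 + 0) | 0 has moves (no moves)
  t5 = 0 | 0 has moves (no moves)
Trace ⟨ac⟩ through P, begin at {s0}:
  [1] a ⇒ {s1}
  [2] c ⇒ {s4}
  — P admits the full trace.
Trace ⟨ac⟩ through Q, begin at {t0}:
  [1] a ⇒ {t1}
  [2] c ⇒ ∅  — Q cannot continue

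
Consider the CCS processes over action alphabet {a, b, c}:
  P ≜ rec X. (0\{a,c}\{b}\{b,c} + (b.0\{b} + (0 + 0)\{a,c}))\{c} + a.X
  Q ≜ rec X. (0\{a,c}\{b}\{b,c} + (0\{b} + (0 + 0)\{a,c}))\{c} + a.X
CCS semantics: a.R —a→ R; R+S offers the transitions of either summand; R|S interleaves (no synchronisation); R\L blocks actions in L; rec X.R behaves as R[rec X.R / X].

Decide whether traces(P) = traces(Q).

NO — witness ⟨b⟩

Reachable graph of P (2 states):
  p0 = rec X. (0\{a,c}\{b}\{b,c} + (b.0\{b} + (0 + 0)\{a,c}))\{c} + a.X | =a=> p0, =b=> p1
  p1 = 0\{b}\{c} | (no moves)
Reachable graph of Q (1 states):
  q0 = rec X. (0\{a,c}\{b}\{b,c} + (0\{b} + (0 + 0)\{a,c}))\{c} + a.X | =a=> q0
Executing b from P (initial set {p0}):
  [1] b ⇒ {p1}
  P completes σ.
Executing b from Q (initial set {q0}):
  [1] b ⇒ ∅  — Q cannot continue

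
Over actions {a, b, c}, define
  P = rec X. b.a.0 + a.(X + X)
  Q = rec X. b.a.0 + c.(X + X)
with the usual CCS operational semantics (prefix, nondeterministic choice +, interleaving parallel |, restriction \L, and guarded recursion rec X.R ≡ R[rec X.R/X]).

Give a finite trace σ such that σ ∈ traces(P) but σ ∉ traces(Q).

LTS(P): 4 reachable states
  p0 = rec X. b.a.0 + a.(X + X) | --a--▸ p1, --b--▸ p2
  p1 = (rec X. b.a.0 + a.(X + X)) + (rec X. b.a.0 + a.(X + X)) | --a--▸ p1, --b--▸ p2
  p2 = a.0 | --a--▸ p3
  p3 = 0 | (no moves)
LTS(Q): 4 reachable states
  q0 = rec X. b.a.0 + c.(X + X) | --b--▸ q1, --c--▸ q2
  q1 = a.0 | --a--▸ q3
  q2 = (rec X. b.a.0 + c.(X + X)) + (rec X. b.a.0 + c.(X + X)) | --b--▸ q1, --c--▸ q2
  q3 = 0 | (no moves)
Executing a from P (initial set {p0}):
  after a @ step 1: {p1}
  — P admits the full trace.
Executing a from Q (initial set {q0}):
  after a @ step 1: ∅  — Q cannot continue

a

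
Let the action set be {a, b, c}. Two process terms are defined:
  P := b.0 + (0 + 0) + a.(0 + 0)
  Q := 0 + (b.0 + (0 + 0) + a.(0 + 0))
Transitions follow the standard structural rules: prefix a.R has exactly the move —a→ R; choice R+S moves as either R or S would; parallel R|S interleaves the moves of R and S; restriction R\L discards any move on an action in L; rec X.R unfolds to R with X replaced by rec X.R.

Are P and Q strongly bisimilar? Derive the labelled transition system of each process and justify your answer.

LTS(P): 3 reachable states
  s0 = b.0 + (0 + 0) + a.(0 + 0) has moves -a-> s1, -b-> s2
  s1 = 0 + 0 has moves (no moves)
  s2 = 0 has moves (no moves)
LTS(Q): 3 reachable states
  t0 = 0 + (b.0 + (0 + 0) + a.(0 + 0)) has moves -a-> t1, -b-> t2
  t1 = 0 + 0 has moves (no moves)
  t2 = 0 has moves (no moves)
Coarsest stable partition (strong bisimilarity classes):
  B0 = {s0, t0}
  B1 = {s1, s2, t1, t2}
s0 ∈ B0, t0 ∈ B0 → same block

YES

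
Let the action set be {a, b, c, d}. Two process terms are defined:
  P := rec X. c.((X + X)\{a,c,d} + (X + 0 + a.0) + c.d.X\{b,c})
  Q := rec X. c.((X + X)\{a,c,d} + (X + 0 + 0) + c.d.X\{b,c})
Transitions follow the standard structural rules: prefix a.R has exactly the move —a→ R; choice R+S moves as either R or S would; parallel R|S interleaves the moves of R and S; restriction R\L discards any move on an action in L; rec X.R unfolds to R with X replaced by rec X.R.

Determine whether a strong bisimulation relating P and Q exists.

NO

LTS(P): 5 reachable states
  m0 = rec X. c.((X + X)\{a,c,d} + (X + 0 + a.0) + c.d.X\{b,c}) has moves ··c··> m1
  m1 = ((rec X. c.((X + X)\{a,c,d} + (X + 0 + a.0) + c.d.X\{b,c})) + (rec X. c.((X + X)\{a,c,d} + (X + 0 + a.0) + c.d.X\{b,c})))\{a,c,d} + ((rec X. c.((X + X)\{a,c,d} + (X + 0 + a.0) + c.d.X\{b,c})) + 0 + a.0) + c.d.(rec X. c.((X + X)\{a,c,d} + (X + 0 + a.0) + c.d.X\{b,c}))\{b,c} has moves ··a··> m2, ··c··> m1, ··c··> m3
  m2 = 0 has moves ·
  m3 = d.(rec X. c.((X + X)\{a,c,d} + (X + 0 + a.0) + c.d.X\{b,c}))\{b,c} has moves ··d··> m4
  m4 = (rec X. c.((X + X)\{a,c,d} + (X + 0 + a.0) + c.d.X\{b,c}))\{b,c} has moves ·
LTS(Q): 4 reachable states
  n0 = rec X. c.((X + X)\{a,c,d} + (X + 0 + 0) + c.d.X\{b,c}) has moves ··c··> n1
  n1 = ((rec X. c.((X + X)\{a,c,d} + (X + 0 + 0) + c.d.X\{b,c})) + (rec X. c.((X + X)\{a,c,d} + (X + 0 + 0) + c.d.X\{b,c})))\{a,c,d} + ((rec X. c.((X + X)\{a,c,d} + (X + 0 + 0) + c.d.X\{b,c})) + 0 + 0) + c.d.(rec X. c.((X + X)\{a,c,d} + (X + 0 + 0) + c.d.X\{b,c}))\{b,c} has moves ··c··> n1, ··c··> n2
  n2 = d.(rec X. c.((X + X)\{a,c,d} + (X + 0 + 0) + c.d.X\{b,c}))\{b,c} has moves ··d··> n3
  n3 = (rec X. c.((X + X)\{a,c,d} + (X + 0 + 0) + c.d.X\{b,c}))\{b,c} has moves ·
Partition-refinement fixed point:
  B0 = {m0}
  B1 = {m1}
  B2 = {m2, m4, n3}
  B3 = {m3, n2}
  B4 = {n0}
  B5 = {n1}
m0 ∈ B0, n0 ∈ B4 → different blocks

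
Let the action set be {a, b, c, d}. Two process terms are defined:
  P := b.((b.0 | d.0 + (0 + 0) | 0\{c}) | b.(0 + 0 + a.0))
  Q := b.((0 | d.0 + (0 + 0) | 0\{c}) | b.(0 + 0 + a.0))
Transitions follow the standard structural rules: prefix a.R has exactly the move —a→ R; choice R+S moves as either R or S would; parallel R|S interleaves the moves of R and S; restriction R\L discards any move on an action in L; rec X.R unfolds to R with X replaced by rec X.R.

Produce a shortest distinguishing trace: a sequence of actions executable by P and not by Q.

bbb

LTS(P): 13 reachable states
  s0 = b.((b.0 | d.0 + (0 + 0) | 0\{c}) | b.(0 + 0 + a.0)) :: -b-> s1
  s1 = (b.0 | d.0 + (0 + 0) | 0\{c}) | b.(0 + 0 + a.0) :: -b-> s2, -b-> s3, -d-> s4
  s2 = (b.0 | d.0 + (0 + 0) | 0\{c}) | (0 + 0 + a.0) :: -a-> s5, -b-> s6, -d-> s7
  s3 = 0 | d.0 | b.(0 + 0 + a.0) :: -b-> s6, -d-> s8
  s4 = b.0 | 0 | b.(0 + 0 + a.0) :: -b-> s7, -b-> s8
  s5 = (b.0 | d.0 + (0 + 0) | 0\{c}) | 0 :: -b-> s9, -d-> s10
  s6 = 0 | d.0 | (0 + 0 + a.0) :: -a-> s9, -d-> s11
  s7 = b.0 | 0 | (0 + 0 + a.0) :: -a-> s10, -b-> s11
  s8 = 0 | 0 | b.(0 + 0 + a.0) :: -b-> s11
  s9 = 0 | d.0 | 0 :: -d-> s12
  s10 = b.0 | 0 | 0 :: -b-> s12
  s11 = 0 | 0 | (0 + 0 + a.0) :: -a-> s12
  s12 = 0 | 0 | 0 :: ·
LTS(Q): 7 reachable states
  t0 = b.((0 | d.0 + (0 + 0) | 0\{c}) | b.(0 + 0 + a.0)) :: -b-> t1
  t1 = (0 | d.0 + (0 + 0) | 0\{c}) | b.(0 + 0 + a.0) :: -b-> t2, -d-> t3
  t2 = (0 | d.0 + (0 + 0) | 0\{c}) | (0 + 0 + a.0) :: -a-> t4, -d-> t5
  t3 = 0 | 0 | b.(0 + 0 + a.0) :: -b-> t5
  t4 = (0 | d.0 + (0 + 0) | 0\{c}) | 0 :: -d-> t6
  t5 = 0 | 0 | (0 + 0 + a.0) :: -a-> t6
  t6 = 0 | 0 | 0 :: ·
Run σ = ⟨bbb⟩ on P: start {s0}
  [1] b ⇒ {s1}
  [2] b ⇒ {s2, s3}
  [3] b ⇒ {s6}
  — P admits the full trace.
Run σ = ⟨bbb⟩ on Q: start {t0}
  [1] b ⇒ {t1}
  [2] b ⇒ {t2}
  [3] b ⇒ ∅  — Q cannot continue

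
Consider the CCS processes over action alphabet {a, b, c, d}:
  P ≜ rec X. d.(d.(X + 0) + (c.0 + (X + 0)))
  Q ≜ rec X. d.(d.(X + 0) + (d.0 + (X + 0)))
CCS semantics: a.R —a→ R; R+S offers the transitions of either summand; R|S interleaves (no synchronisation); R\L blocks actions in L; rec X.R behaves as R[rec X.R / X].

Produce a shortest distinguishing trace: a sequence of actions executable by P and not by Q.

LTS(P): 4 reachable states
  u0 = rec X. d.(d.(X + 0) + (c.0 + (X + 0))) :: -d-> u1
  u1 = d.((rec X. d.(d.(X + 0) + (c.0 + (X + 0)))) + 0) + (c.0 + ((rec X. d.(d.(X + 0) + (c.0 + (X + 0)))) + 0)) :: -c-> u2, -d-> u1, -d-> u3
  u2 = 0 :: deadlocked
  u3 = (rec X. d.(d.(X + 0) + (c.0 + (X + 0)))) + 0 :: -d-> u1
LTS(Q): 4 reachable states
  v0 = rec X. d.(d.(X + 0) + (d.0 + (X + 0))) :: -d-> v1
  v1 = d.((rec X. d.(d.(X + 0) + (d.0 + (X + 0)))) + 0) + (d.0 + ((rec X. d.(d.(X + 0) + (d.0 + (X + 0)))) + 0)) :: -d-> v1, -d-> v2, -d-> v3
  v2 = (rec X. d.(d.(X + 0) + (d.0 + (X + 0)))) + 0 :: -d-> v1
  v3 = 0 :: deadlocked
Trace ⟨dc⟩ through P, begin at {u0}:
  after d @ step 1: {u1}
  after c @ step 2: {u2}
  ✓ P
Trace ⟨dc⟩ through Q, begin at {v0}:
  after d @ step 1: {v1}
  after c @ step 2: ∅  — Q cannot continue

dc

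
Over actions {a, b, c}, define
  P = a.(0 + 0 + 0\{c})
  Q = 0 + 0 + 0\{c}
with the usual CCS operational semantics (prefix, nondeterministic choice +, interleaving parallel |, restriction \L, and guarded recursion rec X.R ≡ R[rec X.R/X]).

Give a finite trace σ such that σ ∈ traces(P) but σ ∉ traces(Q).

P's transition system — 2 states:
  m0 = a.(0 + 0 + 0\{c}) → —a→ m1
  m1 = 0 + 0 + 0\{c} → ·
Q's transition system — 1 states:
  n0 = 0 + 0 + 0\{c} → ·
Trace ⟨a⟩ through P, begin at {m0}:
  [1] a ⇒ {m1}
  ✓ P
Trace ⟨a⟩ through Q, begin at {n0}:
  [1] a ⇒ ∅ (Q stuck)

a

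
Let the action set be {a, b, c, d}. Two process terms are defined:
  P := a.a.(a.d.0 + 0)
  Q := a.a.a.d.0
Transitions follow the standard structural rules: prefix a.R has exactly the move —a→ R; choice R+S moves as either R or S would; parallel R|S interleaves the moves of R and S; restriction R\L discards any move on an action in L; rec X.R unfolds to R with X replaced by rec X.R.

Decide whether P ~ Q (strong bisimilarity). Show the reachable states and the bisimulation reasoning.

LTS(P): 5 reachable states
  m0 = a.a.(a.d.0 + 0) | ··a··> m1
  m1 = a.(a.d.0 + 0) | ··a··> m2
  m2 = a.d.0 + 0 | ··a··> m3
  m3 = d.0 | ··d··> m4
  m4 = 0 | ·
LTS(Q): 5 reachable states
  n0 = a.a.a.d.0 | ··a··> n1
  n1 = a.a.d.0 | ··a··> n2
  n2 = a.d.0 | ··a··> n3
  n3 = d.0 | ··d··> n4
  n4 = 0 | ·
Coarsest stable partition (strong bisimilarity classes):
  B0 = {m0, n0}
  B1 = {m1, n1}
  B2 = {m2, n2}
  B3 = {m3, n3}
  B4 = {m4, n4}
m0 ∈ B0, n0 ∈ B0 → same block

bisimilar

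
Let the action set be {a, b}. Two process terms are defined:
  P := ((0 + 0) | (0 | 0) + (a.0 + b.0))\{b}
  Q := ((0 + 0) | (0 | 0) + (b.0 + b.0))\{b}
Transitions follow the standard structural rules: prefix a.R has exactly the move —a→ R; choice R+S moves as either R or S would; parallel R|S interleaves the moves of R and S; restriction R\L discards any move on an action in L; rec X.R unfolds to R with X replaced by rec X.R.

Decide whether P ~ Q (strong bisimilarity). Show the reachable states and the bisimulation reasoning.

not bisimilar

P's transition system — 2 states:
  p0 = ((0 + 0) | (0 | 0) + (a.0 + b.0))\{b} → --a--▸ p1
  p1 = 0\{b} → deadlocked
Q's transition system — 1 states:
  q0 = ((0 + 0) | (0 | 0) + (b.0 + b.0))\{b} → deadlocked
Coarsest stable partition (strong bisimilarity classes):
  B0 = {p0}
  B1 = {p1, q0}
p0 ∈ B0, q0 ∈ B1 → different blocks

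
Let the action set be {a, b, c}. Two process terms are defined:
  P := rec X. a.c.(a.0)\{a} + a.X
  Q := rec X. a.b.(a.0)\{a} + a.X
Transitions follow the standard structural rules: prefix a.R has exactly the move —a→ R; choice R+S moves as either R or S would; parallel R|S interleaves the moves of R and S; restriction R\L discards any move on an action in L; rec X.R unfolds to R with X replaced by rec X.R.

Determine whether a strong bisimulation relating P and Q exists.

NO

LTS(P): 3 reachable states
  s0 = rec X. a.c.(a.0)\{a} + a.X :: —a→ s0, —a→ s1
  s1 = c.(a.0)\{a} :: —c→ s2
  s2 = (a.0)\{a} :: (no moves)
LTS(Q): 3 reachable states
  t0 = rec X. a.b.(a.0)\{a} + a.X :: —a→ t0, —a→ t1
  t1 = b.(a.0)\{a} :: —b→ t2
  t2 = (a.0)\{a} :: (no moves)
Partition-refinement fixed point:
  B0 = {s0}
  B1 = {s1}
  B2 = {s2, t2}
  B3 = {t0}
  B4 = {t1}
s0 ∈ B0, t0 ∈ B3 → different blocks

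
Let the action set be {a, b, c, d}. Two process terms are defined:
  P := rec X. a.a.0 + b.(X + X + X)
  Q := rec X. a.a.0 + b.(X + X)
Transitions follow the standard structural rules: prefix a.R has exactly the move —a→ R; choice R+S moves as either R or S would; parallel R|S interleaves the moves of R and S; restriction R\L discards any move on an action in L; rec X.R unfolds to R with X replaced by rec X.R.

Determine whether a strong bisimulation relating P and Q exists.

bisimilar

LTS(P): 4 reachable states
  s0 = rec X. a.a.0 + b.(X + X + X) ⊢ ··a··> s1, ··b··> s2
  s1 = a.0 ⊢ ··a··> s3
  s2 = (rec X. a.a.0 + b.(X + X + X)) + (rec X. a.a.0 + b.(X + X + X)) + (rec X. a.a.0 + b.(X + X + X)) ⊢ ··a··> s1, ··b··> s2
  s3 = 0 ⊢ (no moves)
LTS(Q): 4 reachable states
  t0 = rec X. a.a.0 + b.(X + X) ⊢ ··a··> t1, ··b··> t2
  t1 = a.0 ⊢ ··a··> t3
  t2 = (rec X. a.a.0 + b.(X + X)) + (rec X. a.a.0 + b.(X + X)) ⊢ ··a··> t1, ··b··> t2
  t3 = 0 ⊢ (no moves)
Coarsest stable partition (strong bisimilarity classes):
  B0 = {s0, s2, t0, t2}
  B1 = {s1, t1}
  B2 = {s3, t3}
s0 ∈ B0, t0 ∈ B0 → same block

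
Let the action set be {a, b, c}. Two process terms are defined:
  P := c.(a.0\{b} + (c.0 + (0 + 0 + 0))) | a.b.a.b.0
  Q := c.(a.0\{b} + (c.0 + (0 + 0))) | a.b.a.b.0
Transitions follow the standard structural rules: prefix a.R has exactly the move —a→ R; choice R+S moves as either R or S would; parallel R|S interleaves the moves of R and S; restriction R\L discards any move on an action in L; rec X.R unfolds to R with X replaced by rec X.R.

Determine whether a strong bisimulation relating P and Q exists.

bisimilar

LTS(P): 20 reachable states
  s0 = c.(a.0\{b} + (c.0 + (0 + 0 + 0))) | a.b.a.b.0 ⊢ —a→ s1, —c→ s2
  s1 = c.(a.0\{b} + (c.0 + (0 + 0 + 0))) | b.a.b.0 ⊢ —b→ s3, —c→ s4
  s2 = (a.0\{b} + (c.0 + (0 + 0 + 0))) | a.b.a.b.0 ⊢ —a→ s4, —a→ s5, —c→ s6
  s3 = c.(a.0\{b} + (c.0 + (0 + 0 + 0))) | a.b.0 ⊢ —a→ s7, —c→ s8
  s4 = (a.0\{b} + (c.0 + (0 + 0 + 0))) | b.a.b.0 ⊢ —a→ s9, —b→ s8, —c→ s10
  s5 = 0\{b} | a.b.a.b.0 ⊢ —a→ s9
  s6 = 0 | a.b.a.b.0 ⊢ —a→ s10
  s7 = c.(a.0\{b} + (c.0 + (0 + 0 + 0))) | b.0 ⊢ —b→ s11, —c→ s12
  s8 = (a.0\{b} + (c.0 + (0 + 0 + 0))) | a.b.0 ⊢ —a→ s12, —a→ s13, —c→ s14
  s9 = 0\{b} | b.a.b.0 ⊢ —b→ s13
  s10 = 0 | b.a.b.0 ⊢ —b→ s14
  s11 = c.(a.0\{b} + (c.0 + (0 + 0 + 0))) | 0 ⊢ —c→ s15
  s12 = (a.0\{b} + (c.0 + (0 + 0 + 0))) | b.0 ⊢ —a→ s16, —b→ s15, —c→ s17
  s13 = 0\{b} | a.b.0 ⊢ —a→ s16
  s14 = 0 | a.b.0 ⊢ —a→ s17
  s15 = (a.0\{b} + (c.0 + (0 + 0 + 0))) | 0 ⊢ —a→ s18, —c→ s19
  s16 = 0\{b} | b.0 ⊢ —b→ s18
  s17 = 0 | b.0 ⊢ —b→ s19
  s18 = 0\{b} | 0 ⊢ ·
  s19 = 0 | 0 ⊢ ·
LTS(Q): 20 reachable states
  t0 = c.(a.0\{b} + (c.0 + (0 + 0))) | a.b.a.b.0 ⊢ —a→ t1, —c→ t2
  t1 = c.(a.0\{b} + (c.0 + (0 + 0))) | b.a.b.0 ⊢ —b→ t3, —c→ t4
  t2 = (a.0\{b} + (c.0 + (0 + 0))) | a.b.a.b.0 ⊢ —a→ t4, —a→ t5, —c→ t6
  t3 = c.(a.0\{b} + (c.0 + (0 + 0))) | a.b.0 ⊢ —a→ t7, —c→ t8
  t4 = (a.0\{b} + (c.0 + (0 + 0))) | b.a.b.0 ⊢ —a→ t9, —b→ t8, —c→ t10
  t5 = 0\{b} | a.b.a.b.0 ⊢ —a→ t9
  t6 = 0 | a.b.a.b.0 ⊢ —a→ t10
  t7 = c.(a.0\{b} + (c.0 + (0 + 0))) | b.0 ⊢ —b→ t11, —c→ t12
  t8 = (a.0\{b} + (c.0 + (0 + 0))) | a.b.0 ⊢ —a→ t12, —a→ t13, —c→ t14
  t9 = 0\{b} | b.a.b.0 ⊢ —b→ t13
  t10 = 0 | b.a.b.0 ⊢ —b→ t14
  t11 = c.(a.0\{b} + (c.0 + (0 + 0))) | 0 ⊢ —c→ t15
  t12 = (a.0\{b} + (c.0 + (0 + 0))) | b.0 ⊢ —a→ t16, —b→ t15, —c→ t17
  t13 = 0\{b} | a.b.0 ⊢ —a→ t16
  t14 = 0 | a.b.0 ⊢ —a→ t17
  t15 = (a.0\{b} + (c.0 + (0 + 0))) | 0 ⊢ —a→ t18, —c→ t19
  t16 = 0\{b} | b.0 ⊢ —b→ t18
  t17 = 0 | b.0 ⊢ —b→ t19
  t18 = 0\{b} | 0 ⊢ ·
  t19 = 0 | 0 ⊢ ·
Bisimilarity quotient blocks:
  B0 = {s0, t0}
  B1 = {s1, t1}
  B2 = {s4, t4}
  B3 = {s10, s9, t10, t9}
  B4 = {s13, s14, t13, t14}
  B5 = {s16, s17, t16, t17}
  B6 = {s18, s19, t18, t19}
  B7 = {s8, t8}
  B8 = {s12, t12}
  B9 = {s15, t15}
  B10 = {s3, t3}
  B11 = {s7, t7}
  B12 = {s11, t11}
  B13 = {s2, t2}
  B14 = {s5, s6, t5, t6}
s0 ∈ B0, t0 ∈ B0 → same block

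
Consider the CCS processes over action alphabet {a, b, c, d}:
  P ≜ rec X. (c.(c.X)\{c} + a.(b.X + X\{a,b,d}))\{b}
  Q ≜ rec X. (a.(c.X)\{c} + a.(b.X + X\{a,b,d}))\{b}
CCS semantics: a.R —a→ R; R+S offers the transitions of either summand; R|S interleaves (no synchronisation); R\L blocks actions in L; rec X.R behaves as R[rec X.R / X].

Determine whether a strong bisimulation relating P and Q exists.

P's transition system — 4 states:
  p0 = rec X. (c.(c.X)\{c} + a.(b.X + X\{a,b,d}))\{b} :: -a-> p1, -c-> p2
  p1 = (b.(rec X. (c.(c.X)\{c} + a.(b.X + X\{a,b,d}))\{b}) + (rec X. (c.(c.X)\{c} + a.(b.X + X\{a,b,d}))\{b})\{a,b,d})\{b} :: -c-> p3
  p2 = (c.(rec X. (c.(c.X)\{c} + a.(b.X + X\{a,b,d}))\{b}))\{c}\{b} :: deadlocked
  p3 = (c.(rec X. (c.(c.X)\{c} + a.(b.X + X\{a,b,d}))\{b}))\{c}\{b}\{a,b,d}\{b} :: deadlocked
Q's transition system — 3 states:
  q0 = rec X. (a.(c.X)\{c} + a.(b.X + X\{a,b,d}))\{b} :: -a-> q1, -a-> q2
  q1 = (b.(rec X. (a.(c.X)\{c} + a.(b.X + X\{a,b,d}))\{b}) + (rec X. (a.(c.X)\{c} + a.(b.X + X\{a,b,d}))\{b})\{a,b,d})\{b} :: deadlocked
  q2 = (c.(rec X. (a.(c.X)\{c} + a.(b.X + X\{a,b,d}))\{b}))\{c}\{b} :: deadlocked
Bisimilarity quotient blocks:
  B0 = {p0}
  B1 = {p1}
  B2 = {p2, p3, q1, q2}
  B3 = {q0}
p0 ∈ B0, q0 ∈ B3 → different blocks

NO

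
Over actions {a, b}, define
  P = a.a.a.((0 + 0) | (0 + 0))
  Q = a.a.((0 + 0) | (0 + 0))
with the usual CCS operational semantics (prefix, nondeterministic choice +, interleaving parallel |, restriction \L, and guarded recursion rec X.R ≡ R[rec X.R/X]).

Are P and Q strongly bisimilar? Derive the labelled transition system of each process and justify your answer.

P ≁ Q

P's transition system — 4 states:
  m0 = a.a.a.((0 + 0) | (0 + 0)) has moves ··a··> m1
  m1 = a.a.((0 + 0) | (0 + 0)) has moves ··a··> m2
  m2 = a.((0 + 0) | (0 + 0)) has moves ··a··> m3
  m3 = (0 + 0) | (0 + 0) has moves ∅
Q's transition system — 3 states:
  n0 = a.a.((0 + 0) | (0 + 0)) has moves ··a··> n1
  n1 = a.((0 + 0) | (0 + 0)) has moves ··a··> n2
  n2 = (0 + 0) | (0 + 0) has moves ∅
Bisimilarity quotient blocks:
  B0 = {m0}
  B1 = {m1, n0}
  B2 = {m2, n1}
  B3 = {m3, n2}
m0 ∈ B0, n0 ∈ B1 → different blocks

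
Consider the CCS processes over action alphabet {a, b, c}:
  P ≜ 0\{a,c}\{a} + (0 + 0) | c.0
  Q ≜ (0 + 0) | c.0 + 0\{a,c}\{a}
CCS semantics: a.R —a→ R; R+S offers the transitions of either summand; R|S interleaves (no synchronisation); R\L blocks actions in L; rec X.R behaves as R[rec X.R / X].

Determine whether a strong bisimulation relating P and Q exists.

P's transition system — 2 states:
  m0 = 0\{a,c}\{a} + (0 + 0) | c.0 ⊢ -c-> m1
  m1 = (0 + 0) | 0 ⊢ ∅
Q's transition system — 2 states:
  n0 = (0 + 0) | c.0 + 0\{a,c}\{a} ⊢ -c-> n1
  n1 = (0 + 0) | 0 ⊢ ∅
Coarsest stable partition (strong bisimilarity classes):
  B0 = {m0, n0}
  B1 = {m1, n1}
m0 ∈ B0, n0 ∈ B0 → same block

bisimilar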